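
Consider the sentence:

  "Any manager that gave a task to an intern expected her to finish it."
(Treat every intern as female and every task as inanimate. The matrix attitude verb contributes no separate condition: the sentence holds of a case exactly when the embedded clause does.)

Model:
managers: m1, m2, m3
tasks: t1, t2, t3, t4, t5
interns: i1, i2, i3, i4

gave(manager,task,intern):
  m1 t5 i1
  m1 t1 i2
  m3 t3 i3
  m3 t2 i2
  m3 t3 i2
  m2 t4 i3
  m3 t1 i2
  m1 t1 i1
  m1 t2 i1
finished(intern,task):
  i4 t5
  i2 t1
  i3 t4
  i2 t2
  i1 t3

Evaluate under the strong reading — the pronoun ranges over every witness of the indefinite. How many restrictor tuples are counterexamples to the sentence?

"her" takes "an intern" as antecedent and "it" takes "a task"; both are donkey pronouns co-varying with the restrictor.
Strong reading: for every (m,t,i) with gave(m,t,i), finished(i,t).
Restrictor triples: (m1,t1,i1)→finished(i1,t1) ✗  (m1,t1,i2)→finished(i2,t1) ✓  (m1,t2,i1)→finished(i1,t2) ✗  (m1,t5,i1)→finished(i1,t5) ✗  (m2,t4,i3)→finished(i3,t4) ✓  (m3,t1,i2)→finished(i2,t1) ✓  (m3,t2,i2)→finished(i2,t2) ✓  (m3,t3,i2)→finished(i2,t3) ✗  (m3,t3,i3)→finished(i3,t3) ✗
Counterexamples (restrictor triples failing the scope): 5.

5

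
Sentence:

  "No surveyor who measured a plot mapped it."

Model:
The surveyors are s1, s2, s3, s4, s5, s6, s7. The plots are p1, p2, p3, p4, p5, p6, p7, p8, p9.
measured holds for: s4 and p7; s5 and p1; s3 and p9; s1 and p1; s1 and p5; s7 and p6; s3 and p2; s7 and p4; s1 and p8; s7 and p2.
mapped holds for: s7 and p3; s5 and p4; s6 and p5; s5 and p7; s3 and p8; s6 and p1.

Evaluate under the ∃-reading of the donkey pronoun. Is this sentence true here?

True

"it" takes "a plot" as antecedent — a donkey pronoun bound across the clause boundary.
Truth condition: for no (s,p) with measured(s,p) does mapped(s,p) hold.
Restrictor pairs — does the scope hold? (s1,p1):fails  (s1,p5):fails  (s1,p8):fails  (s3,p2):fails  (s3,p9):fails  (s4,p7):fails  (s5,p1):fails  (s7,p2):fails  (s7,p4):fails  (s7,p6):fails
Scope holds for no restrictor pair, so the sentence is true.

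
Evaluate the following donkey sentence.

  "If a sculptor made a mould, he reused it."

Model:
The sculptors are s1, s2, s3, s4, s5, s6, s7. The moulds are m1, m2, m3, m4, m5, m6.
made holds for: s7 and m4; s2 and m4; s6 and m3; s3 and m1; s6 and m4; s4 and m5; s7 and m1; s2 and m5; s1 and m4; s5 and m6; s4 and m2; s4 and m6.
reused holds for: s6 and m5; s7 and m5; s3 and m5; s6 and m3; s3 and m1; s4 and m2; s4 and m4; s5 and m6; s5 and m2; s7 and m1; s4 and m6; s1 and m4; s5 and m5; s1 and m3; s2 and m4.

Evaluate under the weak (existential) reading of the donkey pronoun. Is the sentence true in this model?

True

"it" takes "a mould" as antecedent — a donkey pronoun bound across the clause boundary.
Weak reading: every sculptor s with some made-mould has at least one made-mould m such that reused(s,m).
Per sculptor: s1:✓  s2:✓  s3:✓  s4:✓  s5:✓  s6:✓  s7:✓
Every sculptor in the restrictor has a witness.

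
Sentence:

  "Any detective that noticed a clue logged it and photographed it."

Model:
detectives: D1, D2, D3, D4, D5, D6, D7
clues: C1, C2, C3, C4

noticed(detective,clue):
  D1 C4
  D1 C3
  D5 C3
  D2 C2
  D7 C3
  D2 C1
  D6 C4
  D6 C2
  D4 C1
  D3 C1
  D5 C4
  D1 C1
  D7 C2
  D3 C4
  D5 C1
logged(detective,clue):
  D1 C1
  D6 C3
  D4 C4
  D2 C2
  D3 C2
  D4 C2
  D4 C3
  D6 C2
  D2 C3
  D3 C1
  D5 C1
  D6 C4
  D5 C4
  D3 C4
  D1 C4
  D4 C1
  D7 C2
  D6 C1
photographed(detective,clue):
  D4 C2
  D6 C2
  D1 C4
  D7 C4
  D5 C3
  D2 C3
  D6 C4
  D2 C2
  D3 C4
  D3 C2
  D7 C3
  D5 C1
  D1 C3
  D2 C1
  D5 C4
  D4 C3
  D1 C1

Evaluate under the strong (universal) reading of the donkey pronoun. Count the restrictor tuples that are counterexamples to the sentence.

7

"it" takes "a clue" as antecedent — a donkey pronoun bound across the clause boundary.
Strong reading: for every (d,c) with noticed(d,c), logged(d,c) ∧ photographed(d,c).
Restrictor pairs: (D1,C1) ✓  (D1,C3) ✗  (D1,C4) ✓  (D2,C1) ✗  (D2,C2) ✓  (D3,C1) ✗  (D3,C4) ✓  (D4,C1) ✗  (D5,C1) ✓  (D5,C3) ✗  (D5,C4) ✓  (D6,C2) ✓  (D6,C4) ✓  (D7,C2) ✗  (D7,C3) ✗
Counterexamples (restrictor pairs failing the scope): 7.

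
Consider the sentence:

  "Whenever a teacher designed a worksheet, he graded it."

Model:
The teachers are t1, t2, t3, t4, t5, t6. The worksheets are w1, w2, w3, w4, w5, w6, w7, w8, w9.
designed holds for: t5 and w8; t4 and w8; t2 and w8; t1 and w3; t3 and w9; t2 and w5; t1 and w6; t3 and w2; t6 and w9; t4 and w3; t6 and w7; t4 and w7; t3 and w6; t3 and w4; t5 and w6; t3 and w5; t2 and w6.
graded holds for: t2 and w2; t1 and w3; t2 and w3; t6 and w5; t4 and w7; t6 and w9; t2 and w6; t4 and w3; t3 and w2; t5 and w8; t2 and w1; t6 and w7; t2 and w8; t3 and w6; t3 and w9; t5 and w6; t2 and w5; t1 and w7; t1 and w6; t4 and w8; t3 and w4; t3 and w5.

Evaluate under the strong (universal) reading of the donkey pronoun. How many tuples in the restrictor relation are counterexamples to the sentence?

0

"it" takes "a worksheet" as antecedent — a donkey pronoun bound across the clause boundary.
Strong reading: for every (t,w) with designed(t,w), graded(t,w).
Restrictor pairs: (t1,w3) ✓  (t1,w6) ✓  (t2,w5) ✓  (t2,w6) ✓  (t2,w8) ✓  (t3,w2) ✓  (t3,w4) ✓  (t3,w5) ✓  (t3,w6) ✓  (t3,w9) ✓  (t4,w3) ✓  (t4,w7) ✓  (t4,w8) ✓  (t5,w6) ✓  (t5,w8) ✓  (t6,w7) ✓  (t6,w9) ✓
Counterexamples (restrictor pairs failing the scope): 0.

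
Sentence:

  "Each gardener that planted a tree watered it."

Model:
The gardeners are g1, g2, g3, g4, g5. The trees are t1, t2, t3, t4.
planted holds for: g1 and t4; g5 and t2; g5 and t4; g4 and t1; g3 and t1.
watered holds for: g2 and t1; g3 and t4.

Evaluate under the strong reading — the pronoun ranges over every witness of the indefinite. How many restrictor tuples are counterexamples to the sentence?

"it" takes "a tree" as antecedent — a donkey pronoun bound across the clause boundary.
Strong reading: for every (g,t) with planted(g,t), watered(g,t).
Restrictor pairs: (g1,t4) ✗  (g3,t1) ✗  (g4,t1) ✗  (g5,t2) ✗  (g5,t4) ✗
Counterexamples (restrictor pairs failing the scope): 5.

5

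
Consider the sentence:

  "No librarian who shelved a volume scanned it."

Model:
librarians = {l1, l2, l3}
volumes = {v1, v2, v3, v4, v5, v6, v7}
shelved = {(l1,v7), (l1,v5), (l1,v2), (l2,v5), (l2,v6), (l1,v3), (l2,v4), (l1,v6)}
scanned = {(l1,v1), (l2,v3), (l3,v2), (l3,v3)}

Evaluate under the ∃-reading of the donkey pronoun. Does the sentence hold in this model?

"it" takes "a volume" as antecedent — a donkey pronoun bound across the clause boundary.
Truth condition: for no (l,v) with shelved(l,v) does scanned(l,v) hold.
Restrictor pairs — does the scope hold? (l1,v2):fails  (l1,v3):fails  (l1,v5):fails  (l1,v6):fails  (l1,v7):fails  (l2,v4):fails  (l2,v5):fails  (l2,v6):fails
Scope holds for no restrictor pair, so the sentence is true.

True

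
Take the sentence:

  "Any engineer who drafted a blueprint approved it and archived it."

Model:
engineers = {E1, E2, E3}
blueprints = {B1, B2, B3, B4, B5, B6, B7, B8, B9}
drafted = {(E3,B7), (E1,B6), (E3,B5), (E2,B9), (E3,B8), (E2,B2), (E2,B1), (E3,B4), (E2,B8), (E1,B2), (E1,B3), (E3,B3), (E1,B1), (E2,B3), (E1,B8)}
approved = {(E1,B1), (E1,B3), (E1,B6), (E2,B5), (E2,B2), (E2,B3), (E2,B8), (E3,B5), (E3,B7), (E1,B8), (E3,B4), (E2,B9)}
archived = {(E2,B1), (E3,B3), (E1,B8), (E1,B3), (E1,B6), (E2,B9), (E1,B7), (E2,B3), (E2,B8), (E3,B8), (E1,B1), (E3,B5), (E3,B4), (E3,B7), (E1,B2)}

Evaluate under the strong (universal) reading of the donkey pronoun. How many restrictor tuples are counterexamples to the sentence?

"it" takes "a blueprint" as antecedent — a donkey pronoun bound across the clause boundary.
Strong reading: for every (e,b) with drafted(e,b), approved(e,b) ∧ archived(e,b).
Restrictor pairs: (E1,B1) ✓  (E1,B2) ✗  (E1,B3) ✓  (E1,B6) ✓  (E1,B8) ✓  (E2,B1) ✗  (E2,B2) ✗  (E2,B3) ✓  (E2,B8) ✓  (E2,B9) ✓  (E3,B3) ✗  (E3,B4) ✓  (E3,B5) ✓  (E3,B7) ✓  (E3,B8) ✗
Counterexamples (restrictor pairs failing the scope): 5.

5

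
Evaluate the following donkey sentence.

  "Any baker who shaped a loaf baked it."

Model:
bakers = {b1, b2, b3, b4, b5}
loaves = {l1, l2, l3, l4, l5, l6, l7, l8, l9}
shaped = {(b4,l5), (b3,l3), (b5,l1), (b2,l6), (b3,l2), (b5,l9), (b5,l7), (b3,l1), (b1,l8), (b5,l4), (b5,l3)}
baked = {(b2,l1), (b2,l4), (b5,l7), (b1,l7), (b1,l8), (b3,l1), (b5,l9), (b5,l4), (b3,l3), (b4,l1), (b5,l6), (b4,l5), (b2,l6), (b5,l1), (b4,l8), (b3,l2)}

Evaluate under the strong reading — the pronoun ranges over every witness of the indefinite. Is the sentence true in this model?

False

"it" takes "a loaf" as antecedent — a donkey pronoun bound across the clause boundary.
Strong reading: for every (b,l) with shaped(b,l), baked(b,l).
Restrictor pairs: (b1,l8) ✓  (b2,l6) ✓  (b3,l1) ✓  (b3,l2) ✓  (b3,l3) ✓  (b4,l5) ✓  (b5,l1) ✓  (b5,l3) ✗  (b5,l4) ✓  (b5,l7) ✓  (b5,l9) ✓
Counterexample: (b5,l3) is in shaped but fails the scope.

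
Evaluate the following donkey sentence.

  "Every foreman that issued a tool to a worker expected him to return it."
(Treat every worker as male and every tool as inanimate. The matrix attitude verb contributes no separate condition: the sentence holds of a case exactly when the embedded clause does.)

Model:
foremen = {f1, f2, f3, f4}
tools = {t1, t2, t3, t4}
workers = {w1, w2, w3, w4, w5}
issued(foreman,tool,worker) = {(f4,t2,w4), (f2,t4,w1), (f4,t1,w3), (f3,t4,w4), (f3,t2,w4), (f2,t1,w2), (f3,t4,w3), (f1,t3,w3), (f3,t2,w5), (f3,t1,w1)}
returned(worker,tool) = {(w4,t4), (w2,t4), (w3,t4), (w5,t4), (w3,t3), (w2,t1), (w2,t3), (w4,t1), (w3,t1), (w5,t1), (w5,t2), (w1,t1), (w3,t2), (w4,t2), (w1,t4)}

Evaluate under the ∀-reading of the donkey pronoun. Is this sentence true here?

"him" takes "a worker" as antecedent and "it" takes "a tool"; both are donkey pronouns co-varying with the restrictor.
Strong reading: for every (f,t,w) with issued(f,t,w), returned(w,t).
Restrictor triples: (f1,t3,w3)→returned(w3,t3) ✓  (f2,t1,w2)→returned(w2,t1) ✓  (f2,t4,w1)→returned(w1,t4) ✓  (f3,t1,w1)→returned(w1,t1) ✓  (f3,t2,w4)→returned(w4,t2) ✓  (f3,t2,w5)→returned(w5,t2) ✓  (f3,t4,w3)→returned(w3,t4) ✓  (f3,t4,w4)→returned(w4,t4) ✓  (f4,t1,w3)→returned(w3,t1) ✓  (f4,t2,w4)→returned(w4,t2) ✓
Every restrictor triple satisfies the scope.

True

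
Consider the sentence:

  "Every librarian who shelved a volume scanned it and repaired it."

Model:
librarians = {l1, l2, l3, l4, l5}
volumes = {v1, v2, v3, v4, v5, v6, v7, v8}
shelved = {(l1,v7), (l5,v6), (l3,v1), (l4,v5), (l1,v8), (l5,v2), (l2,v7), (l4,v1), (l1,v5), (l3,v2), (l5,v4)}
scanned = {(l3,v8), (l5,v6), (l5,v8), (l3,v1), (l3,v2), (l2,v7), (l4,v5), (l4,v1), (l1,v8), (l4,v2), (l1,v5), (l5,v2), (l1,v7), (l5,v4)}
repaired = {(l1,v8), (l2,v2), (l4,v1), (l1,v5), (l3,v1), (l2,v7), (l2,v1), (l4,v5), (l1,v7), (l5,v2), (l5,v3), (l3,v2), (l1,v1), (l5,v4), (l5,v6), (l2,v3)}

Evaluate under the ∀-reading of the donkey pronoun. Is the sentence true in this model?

True

"it" takes "a volume" as antecedent — a donkey pronoun bound across the clause boundary.
Strong reading: for every (l,v) with shelved(l,v), scanned(l,v) ∧ repaired(l,v).
Restrictor pairs: (l1,v5) ✓  (l1,v7) ✓  (l1,v8) ✓  (l2,v7) ✓  (l3,v1) ✓  (l3,v2) ✓  (l4,v1) ✓  (l4,v5) ✓  (l5,v2) ✓  (l5,v4) ✓  (l5,v6) ✓
Every restrictor pair satisfies the scope.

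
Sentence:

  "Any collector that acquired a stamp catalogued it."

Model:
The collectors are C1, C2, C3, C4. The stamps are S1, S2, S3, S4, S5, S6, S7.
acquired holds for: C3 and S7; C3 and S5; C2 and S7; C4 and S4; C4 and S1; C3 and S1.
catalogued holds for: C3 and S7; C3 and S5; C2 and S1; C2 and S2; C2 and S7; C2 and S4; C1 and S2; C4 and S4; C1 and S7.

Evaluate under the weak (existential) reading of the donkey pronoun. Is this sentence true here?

"it" takes "a stamp" as antecedent — a donkey pronoun bound across the clause boundary.
Weak reading: every collector c with some acquired-stamp has at least one acquired-stamp s such that catalogued(c,s).
Per collector: C2:✓  C3:✓  C4:✓
Every collector in the restrictor has a witness.

True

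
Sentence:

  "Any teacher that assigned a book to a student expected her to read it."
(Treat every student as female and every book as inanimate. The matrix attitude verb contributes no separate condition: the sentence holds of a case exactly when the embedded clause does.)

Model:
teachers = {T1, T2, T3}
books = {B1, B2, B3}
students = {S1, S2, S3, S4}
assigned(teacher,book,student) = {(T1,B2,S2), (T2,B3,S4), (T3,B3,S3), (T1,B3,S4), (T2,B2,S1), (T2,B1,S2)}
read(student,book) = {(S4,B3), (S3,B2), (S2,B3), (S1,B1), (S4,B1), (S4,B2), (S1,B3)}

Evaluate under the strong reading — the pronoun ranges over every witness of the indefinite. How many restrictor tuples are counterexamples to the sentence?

"her" takes "a student" as antecedent and "it" takes "a book"; both are donkey pronouns co-varying with the restrictor.
Strong reading: for every (t,b,s) with assigned(t,b,s), read(s,b).
Restrictor triples: (T1,B2,S2)→read(S2,B2) ✗  (T1,B3,S4)→read(S4,B3) ✓  (T2,B1,S2)→read(S2,B1) ✗  (T2,B2,S1)→read(S1,B2) ✗  (T2,B3,S4)→read(S4,B3) ✓  (T3,B3,S3)→read(S3,B3) ✗
Counterexamples (restrictor triples failing the scope): 4.

4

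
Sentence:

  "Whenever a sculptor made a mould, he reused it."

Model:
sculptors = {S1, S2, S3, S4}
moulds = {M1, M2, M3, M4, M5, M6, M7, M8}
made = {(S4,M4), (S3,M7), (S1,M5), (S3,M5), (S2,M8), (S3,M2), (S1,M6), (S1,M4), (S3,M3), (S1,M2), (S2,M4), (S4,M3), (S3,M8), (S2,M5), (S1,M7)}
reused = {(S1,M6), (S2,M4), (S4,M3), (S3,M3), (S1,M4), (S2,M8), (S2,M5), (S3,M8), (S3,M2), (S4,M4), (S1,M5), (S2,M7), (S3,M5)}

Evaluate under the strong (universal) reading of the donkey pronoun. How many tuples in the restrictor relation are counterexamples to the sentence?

"it" takes "a mould" as antecedent — a donkey pronoun bound across the clause boundary.
Strong reading: for every (s,m) with made(s,m), reused(s,m).
Restrictor pairs: (S1,M2) ✗  (S1,M4) ✓  (S1,M5) ✓  (S1,M6) ✓  (S1,M7) ✗  (S2,M4) ✓  (S2,M5) ✓  (S2,M8) ✓  (S3,M2) ✓  (S3,M3) ✓  (S3,M5) ✓  (S3,M7) ✗  (S3,M8) ✓  (S4,M3) ✓  (S4,M4) ✓
Counterexamples (restrictor pairs failing the scope): 3.

3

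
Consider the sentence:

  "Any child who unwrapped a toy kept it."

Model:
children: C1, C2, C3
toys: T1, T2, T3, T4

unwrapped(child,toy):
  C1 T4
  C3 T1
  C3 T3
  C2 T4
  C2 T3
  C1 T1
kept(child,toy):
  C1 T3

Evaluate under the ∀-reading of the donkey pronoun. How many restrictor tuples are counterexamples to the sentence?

6

"it" takes "a toy" as antecedent — a donkey pronoun bound across the clause boundary.
Strong reading: for every (c,t) with unwrapped(c,t), kept(c,t).
Restrictor pairs: (C1,T1) ✗  (C1,T4) ✗  (C2,T3) ✗  (C2,T4) ✗  (C3,T1) ✗  (C3,T3) ✗
Counterexamples (restrictor pairs failing the scope): 6.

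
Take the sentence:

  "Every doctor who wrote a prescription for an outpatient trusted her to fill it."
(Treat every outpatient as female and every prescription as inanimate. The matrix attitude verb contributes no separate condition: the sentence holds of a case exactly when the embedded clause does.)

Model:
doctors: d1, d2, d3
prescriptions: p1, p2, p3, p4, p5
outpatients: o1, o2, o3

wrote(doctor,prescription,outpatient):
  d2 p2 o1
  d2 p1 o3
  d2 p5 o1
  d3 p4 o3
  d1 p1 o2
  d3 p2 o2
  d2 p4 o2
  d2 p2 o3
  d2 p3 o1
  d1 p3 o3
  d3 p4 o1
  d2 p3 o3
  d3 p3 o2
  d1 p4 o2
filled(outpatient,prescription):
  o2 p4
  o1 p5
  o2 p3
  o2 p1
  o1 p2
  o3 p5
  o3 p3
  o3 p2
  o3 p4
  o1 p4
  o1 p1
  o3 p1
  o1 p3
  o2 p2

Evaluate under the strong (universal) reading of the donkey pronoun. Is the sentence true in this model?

"her" takes "an outpatient" as antecedent and "it" takes "a prescription"; both are donkey pronouns co-varying with the restrictor.
Strong reading: for every (d,p,o) with wrote(d,p,o), filled(o,p).
Restrictor triples: (d1,p1,o2)→filled(o2,p1) ✓  (d1,p3,o3)→filled(o3,p3) ✓  (d1,p4,o2)→filled(o2,p4) ✓  (d2,p1,o3)→filled(o3,p1) ✓  (d2,p2,o1)→filled(o1,p2) ✓  (d2,p2,o3)→filled(o3,p2) ✓  (d2,p3,o1)→filled(o1,p3) ✓  (d2,p3,o3)→filled(o3,p3) ✓  (d2,p4,o2)→filled(o2,p4) ✓  (d2,p5,o1)→filled(o1,p5) ✓  (d3,p2,o2)→filled(o2,p2) ✓  (d3,p3,o2)→filled(o2,p3) ✓  (d3,p4,o1)→filled(o1,p4) ✓  (d3,p4,o3)→filled(o3,p4) ✓
Every restrictor triple satisfies the scope.

True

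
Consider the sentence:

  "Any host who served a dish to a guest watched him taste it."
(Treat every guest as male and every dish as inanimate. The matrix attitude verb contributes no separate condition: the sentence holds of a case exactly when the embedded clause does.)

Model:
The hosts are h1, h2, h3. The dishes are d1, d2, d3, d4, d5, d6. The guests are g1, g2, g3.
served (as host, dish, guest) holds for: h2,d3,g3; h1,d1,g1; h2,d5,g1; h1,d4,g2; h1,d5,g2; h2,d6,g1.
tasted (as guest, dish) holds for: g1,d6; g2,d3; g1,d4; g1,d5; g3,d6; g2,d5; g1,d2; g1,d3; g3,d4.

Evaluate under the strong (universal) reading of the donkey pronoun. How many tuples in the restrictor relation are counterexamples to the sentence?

"him" takes "a guest" as antecedent and "it" takes "a dish"; both are donkey pronouns co-varying with the restrictor.
Strong reading: for every (h,d,g) with served(h,d,g), tasted(g,d).
Restrictor triples: (h1,d1,g1)→tasted(g1,d1) ✗  (h1,d4,g2)→tasted(g2,d4) ✗  (h1,d5,g2)→tasted(g2,d5) ✓  (h2,d3,g3)→tasted(g3,d3) ✗  (h2,d5,g1)→tasted(g1,d5) ✓  (h2,d6,g1)→tasted(g1,d6) ✓
Counterexamples (restrictor triples failing the scope): 3.

3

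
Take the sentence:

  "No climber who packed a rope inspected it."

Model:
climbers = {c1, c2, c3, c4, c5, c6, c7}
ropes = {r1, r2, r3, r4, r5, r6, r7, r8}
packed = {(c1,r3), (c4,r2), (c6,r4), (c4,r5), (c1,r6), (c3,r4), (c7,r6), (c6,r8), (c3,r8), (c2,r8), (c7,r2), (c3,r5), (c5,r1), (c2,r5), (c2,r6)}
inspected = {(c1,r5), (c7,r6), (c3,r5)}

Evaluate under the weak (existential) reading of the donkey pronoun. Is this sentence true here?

False

"it" takes "a rope" as antecedent — a donkey pronoun bound across the clause boundary.
Truth condition: for no (c,r) with packed(c,r) does inspected(c,r) hold.
Restrictor pairs — does the scope hold? (c1,r3):fails  (c1,r6):fails  (c2,r5):fails  (c2,r6):fails  (c2,r8):fails  (c3,r4):fails  (c3,r5):holds  (c3,r8):fails  (c4,r2):fails  (c4,r5):fails  (c5,r1):fails  (c6,r4):fails  (c6,r8):fails  (c7,r2):fails  (c7,r6):holds
Scope holds for 2 pair(s), so the sentence is false.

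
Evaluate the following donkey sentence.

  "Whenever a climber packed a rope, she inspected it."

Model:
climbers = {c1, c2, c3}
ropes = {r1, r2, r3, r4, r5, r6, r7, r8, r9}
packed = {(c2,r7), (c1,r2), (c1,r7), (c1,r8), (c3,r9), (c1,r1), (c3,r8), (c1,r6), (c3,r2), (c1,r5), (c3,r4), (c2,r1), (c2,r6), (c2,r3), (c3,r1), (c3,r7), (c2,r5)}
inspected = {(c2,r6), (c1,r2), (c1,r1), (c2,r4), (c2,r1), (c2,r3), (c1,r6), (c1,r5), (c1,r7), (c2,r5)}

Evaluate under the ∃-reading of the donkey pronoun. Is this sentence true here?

False

"it" takes "a rope" as antecedent — a donkey pronoun bound across the clause boundary.
Weak reading: every climber c with some packed-rope has at least one packed-rope r such that inspected(c,r).
Per climber: c1:✓  c2:✓  c3:✗
c3 has no witness among its packed-ropes.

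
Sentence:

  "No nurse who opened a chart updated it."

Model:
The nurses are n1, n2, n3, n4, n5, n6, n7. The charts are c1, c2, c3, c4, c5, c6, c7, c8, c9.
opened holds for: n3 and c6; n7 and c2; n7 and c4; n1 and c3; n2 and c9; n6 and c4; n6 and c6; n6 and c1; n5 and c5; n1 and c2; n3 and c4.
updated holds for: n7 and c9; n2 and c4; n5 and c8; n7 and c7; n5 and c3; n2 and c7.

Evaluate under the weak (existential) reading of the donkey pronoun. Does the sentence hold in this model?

True

"it" takes "a chart" as antecedent — a donkey pronoun bound across the clause boundary.
Truth condition: for no (n,c) with opened(n,c) does updated(n,c) hold.
Restrictor pairs — does the scope hold? (n1,c2):fails  (n1,c3):fails  (n2,c9):fails  (n3,c4):fails  (n3,c6):fails  (n5,c5):fails  (n6,c1):fails  (n6,c4):fails  (n6,c6):fails  (n7,c2):fails  (n7,c4):fails
Scope holds for no restrictor pair, so the sentence is true.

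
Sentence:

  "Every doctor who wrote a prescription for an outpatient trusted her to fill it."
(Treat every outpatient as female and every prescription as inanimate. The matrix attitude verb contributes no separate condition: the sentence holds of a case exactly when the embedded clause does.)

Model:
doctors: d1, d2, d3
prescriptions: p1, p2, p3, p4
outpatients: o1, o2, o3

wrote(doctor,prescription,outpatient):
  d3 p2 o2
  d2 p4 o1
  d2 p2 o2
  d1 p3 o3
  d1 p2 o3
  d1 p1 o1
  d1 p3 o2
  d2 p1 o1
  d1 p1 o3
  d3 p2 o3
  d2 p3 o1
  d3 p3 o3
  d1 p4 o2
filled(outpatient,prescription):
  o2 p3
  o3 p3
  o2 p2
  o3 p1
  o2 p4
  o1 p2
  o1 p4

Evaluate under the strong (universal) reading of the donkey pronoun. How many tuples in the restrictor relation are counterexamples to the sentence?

5

"her" takes "an outpatient" as antecedent and "it" takes "a prescription"; both are donkey pronouns co-varying with the restrictor.
Strong reading: for every (d,p,o) with wrote(d,p,o), filled(o,p).
Restrictor triples: (d1,p1,o1)→filled(o1,p1) ✗  (d1,p1,o3)→filled(o3,p1) ✓  (d1,p2,o3)→filled(o3,p2) ✗  (d1,p3,o2)→filled(o2,p3) ✓  (d1,p3,o3)→filled(o3,p3) ✓  (d1,p4,o2)→filled(o2,p4) ✓  (d2,p1,o1)→filled(o1,p1) ✗  (d2,p2,o2)→filled(o2,p2) ✓  (d2,p3,o1)→filled(o1,p3) ✗  (d2,p4,o1)→filled(o1,p4) ✓  (d3,p2,o2)→filled(o2,p2) ✓  (d3,p2,o3)→filled(o3,p2) ✗  (d3,p3,o3)→filled(o3,p3) ✓
Counterexamples (restrictor triples failing the scope): 5.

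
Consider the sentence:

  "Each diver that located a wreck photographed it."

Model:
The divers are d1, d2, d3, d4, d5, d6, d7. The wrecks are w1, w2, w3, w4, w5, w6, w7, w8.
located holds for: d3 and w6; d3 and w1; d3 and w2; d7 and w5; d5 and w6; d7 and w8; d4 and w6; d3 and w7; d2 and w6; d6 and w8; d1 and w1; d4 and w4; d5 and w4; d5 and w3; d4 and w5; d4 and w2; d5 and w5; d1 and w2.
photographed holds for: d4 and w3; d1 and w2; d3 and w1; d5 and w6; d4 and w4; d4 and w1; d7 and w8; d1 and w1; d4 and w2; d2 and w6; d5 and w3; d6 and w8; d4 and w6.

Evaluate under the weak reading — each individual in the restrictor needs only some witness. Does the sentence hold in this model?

True

"it" takes "a wreck" as antecedent — a donkey pronoun bound across the clause boundary.
Weak reading: every diver d with some located-wreck has at least one located-wreck w such that photographed(d,w).
Per diver: d1:✓  d2:✓  d3:✓  d4:✓  d5:✓  d6:✓  d7:✓
Every diver in the restrictor has a witness.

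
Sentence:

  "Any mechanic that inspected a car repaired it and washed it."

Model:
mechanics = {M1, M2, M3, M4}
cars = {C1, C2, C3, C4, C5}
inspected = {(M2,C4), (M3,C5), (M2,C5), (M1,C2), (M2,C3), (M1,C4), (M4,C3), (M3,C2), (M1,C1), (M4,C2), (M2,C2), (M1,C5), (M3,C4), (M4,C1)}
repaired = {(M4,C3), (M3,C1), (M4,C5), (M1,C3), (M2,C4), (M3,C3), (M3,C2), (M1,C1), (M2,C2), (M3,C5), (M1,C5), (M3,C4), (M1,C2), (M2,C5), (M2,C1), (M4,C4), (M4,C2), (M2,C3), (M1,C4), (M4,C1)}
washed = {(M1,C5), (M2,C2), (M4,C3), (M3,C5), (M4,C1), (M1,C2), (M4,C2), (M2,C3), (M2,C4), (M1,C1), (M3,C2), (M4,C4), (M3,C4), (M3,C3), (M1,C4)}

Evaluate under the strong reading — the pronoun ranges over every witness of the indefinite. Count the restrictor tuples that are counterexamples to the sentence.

"it" takes "a car" as antecedent — a donkey pronoun bound across the clause boundary.
Strong reading: for every (m,c) with inspected(m,c), repaired(m,c) ∧ washed(m,c).
Restrictor pairs: (M1,C1) ✓  (M1,C2) ✓  (M1,C4) ✓  (M1,C5) ✓  (M2,C2) ✓  (M2,C3) ✓  (M2,C4) ✓  (M2,C5) ✗  (M3,C2) ✓  (M3,C4) ✓  (M3,C5) ✓  (M4,C1) ✓  (M4,C2) ✓  (M4,C3) ✓
Counterexamples (restrictor pairs failing the scope): 1.

1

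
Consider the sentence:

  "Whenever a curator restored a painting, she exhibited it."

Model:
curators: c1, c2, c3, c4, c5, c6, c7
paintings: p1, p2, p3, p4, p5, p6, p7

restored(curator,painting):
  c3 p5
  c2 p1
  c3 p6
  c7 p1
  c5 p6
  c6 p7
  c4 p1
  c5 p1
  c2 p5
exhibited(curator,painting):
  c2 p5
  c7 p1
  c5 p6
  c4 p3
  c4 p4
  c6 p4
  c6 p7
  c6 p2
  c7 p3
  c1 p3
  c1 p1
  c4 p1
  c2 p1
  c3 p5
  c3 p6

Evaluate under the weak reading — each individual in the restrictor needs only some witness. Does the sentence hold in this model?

True

"it" takes "a painting" as antecedent — a donkey pronoun bound across the clause boundary.
Weak reading: every curator c with some restored-painting has at least one restored-painting p such that exhibited(c,p).
Per curator: c2:✓  c3:✓  c4:✓  c5:✓  c6:✓  c7:✓
Every curator in the restrictor has a witness.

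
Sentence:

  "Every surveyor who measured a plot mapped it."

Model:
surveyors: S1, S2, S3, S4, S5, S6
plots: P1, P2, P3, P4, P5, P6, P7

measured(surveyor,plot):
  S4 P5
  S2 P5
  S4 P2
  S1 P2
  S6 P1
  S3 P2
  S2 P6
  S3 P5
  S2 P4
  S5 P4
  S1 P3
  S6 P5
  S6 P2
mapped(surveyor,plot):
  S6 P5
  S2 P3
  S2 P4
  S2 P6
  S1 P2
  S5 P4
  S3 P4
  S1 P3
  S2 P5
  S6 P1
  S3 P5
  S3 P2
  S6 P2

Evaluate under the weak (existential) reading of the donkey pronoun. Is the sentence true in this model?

False

"it" takes "a plot" as antecedent — a donkey pronoun bound across the clause boundary.
Weak reading: every surveyor s with some measured-plot has at least one measured-plot p such that mapped(s,p).
Per surveyor: S1:✓  S2:✓  S3:✓  S4:✗  S5:✓  S6:✓
S4 has no witness among its measured-plots.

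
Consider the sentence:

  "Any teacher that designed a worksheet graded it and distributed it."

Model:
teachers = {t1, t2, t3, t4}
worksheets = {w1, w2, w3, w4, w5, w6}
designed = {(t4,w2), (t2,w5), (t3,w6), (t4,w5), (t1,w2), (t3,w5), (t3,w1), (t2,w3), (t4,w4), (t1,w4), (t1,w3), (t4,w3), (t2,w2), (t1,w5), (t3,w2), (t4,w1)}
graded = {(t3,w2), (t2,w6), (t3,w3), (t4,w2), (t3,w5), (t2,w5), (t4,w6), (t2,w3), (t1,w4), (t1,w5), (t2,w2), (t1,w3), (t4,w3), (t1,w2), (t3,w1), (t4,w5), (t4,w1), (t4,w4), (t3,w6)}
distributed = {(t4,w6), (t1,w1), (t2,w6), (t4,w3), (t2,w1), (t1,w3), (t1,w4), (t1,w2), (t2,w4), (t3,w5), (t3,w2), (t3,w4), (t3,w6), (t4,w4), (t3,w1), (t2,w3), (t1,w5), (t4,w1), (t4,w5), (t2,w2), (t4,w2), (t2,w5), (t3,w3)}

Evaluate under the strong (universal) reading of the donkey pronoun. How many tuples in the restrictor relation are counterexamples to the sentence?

0

"it" takes "a worksheet" as antecedent — a donkey pronoun bound across the clause boundary.
Strong reading: for every (t,w) with designed(t,w), graded(t,w) ∧ distributed(t,w).
Restrictor pairs: (t1,w2) ✓  (t1,w3) ✓  (t1,w4) ✓  (t1,w5) ✓  (t2,w2) ✓  (t2,w3) ✓  (t2,w5) ✓  (t3,w1) ✓  (t3,w2) ✓  (t3,w5) ✓  (t3,w6) ✓  (t4,w1) ✓  (t4,w2) ✓  (t4,w3) ✓  (t4,w4) ✓  (t4,w5) ✓
Counterexamples (restrictor pairs failing the scope): 0.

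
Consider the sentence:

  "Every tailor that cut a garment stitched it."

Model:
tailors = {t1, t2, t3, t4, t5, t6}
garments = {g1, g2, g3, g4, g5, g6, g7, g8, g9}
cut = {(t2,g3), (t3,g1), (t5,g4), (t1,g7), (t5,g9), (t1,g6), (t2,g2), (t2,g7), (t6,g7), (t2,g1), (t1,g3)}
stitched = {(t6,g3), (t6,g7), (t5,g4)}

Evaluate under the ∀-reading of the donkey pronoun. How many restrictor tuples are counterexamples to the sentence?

9

"it" takes "a garment" as antecedent — a donkey pronoun bound across the clause boundary.
Strong reading: for every (t,g) with cut(t,g), stitched(t,g).
Restrictor pairs: (t1,g3) ✗  (t1,g6) ✗  (t1,g7) ✗  (t2,g1) ✗  (t2,g2) ✗  (t2,g3) ✗  (t2,g7) ✗  (t3,g1) ✗  (t5,g4) ✓  (t5,g9) ✗  (t6,g7) ✓
Counterexamples (restrictor pairs failing the scope): 9.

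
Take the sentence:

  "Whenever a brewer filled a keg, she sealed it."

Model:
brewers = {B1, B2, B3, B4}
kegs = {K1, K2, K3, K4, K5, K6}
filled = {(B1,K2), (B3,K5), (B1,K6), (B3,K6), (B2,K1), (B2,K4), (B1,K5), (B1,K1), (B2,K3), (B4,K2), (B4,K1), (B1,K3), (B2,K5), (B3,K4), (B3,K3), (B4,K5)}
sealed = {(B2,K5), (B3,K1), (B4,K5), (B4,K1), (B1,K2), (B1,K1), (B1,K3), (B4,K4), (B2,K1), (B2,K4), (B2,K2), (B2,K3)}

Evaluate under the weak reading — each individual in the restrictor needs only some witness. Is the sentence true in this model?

False

"it" takes "a keg" as antecedent — a donkey pronoun bound across the clause boundary.
Weak reading: every brewer b with some filled-keg has at least one filled-keg k such that sealed(b,k).
Per brewer: B1:✓  B2:✓  B3:✗  B4:✓
B3 has no witness among its filled-kegs.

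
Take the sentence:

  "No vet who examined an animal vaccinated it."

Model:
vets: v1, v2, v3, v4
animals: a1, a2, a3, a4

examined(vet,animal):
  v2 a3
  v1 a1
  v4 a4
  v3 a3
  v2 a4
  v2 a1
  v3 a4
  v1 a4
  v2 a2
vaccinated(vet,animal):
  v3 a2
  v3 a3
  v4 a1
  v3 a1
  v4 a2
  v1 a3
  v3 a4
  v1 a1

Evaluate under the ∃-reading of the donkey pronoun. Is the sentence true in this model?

"it" takes "an animal" as antecedent — a donkey pronoun bound across the clause boundary.
Truth condition: for no (v,a) with examined(v,a) does vaccinated(v,a) hold.
Restrictor pairs — does the scope hold? (v1,a1):holds  (v1,a4):fails  (v2,a1):fails  (v2,a2):fails  (v2,a3):fails  (v2,a4):fails  (v3,a3):holds  (v3,a4):holds  (v4,a4):fails
Scope holds for 3 pair(s), so the sentence is false.

False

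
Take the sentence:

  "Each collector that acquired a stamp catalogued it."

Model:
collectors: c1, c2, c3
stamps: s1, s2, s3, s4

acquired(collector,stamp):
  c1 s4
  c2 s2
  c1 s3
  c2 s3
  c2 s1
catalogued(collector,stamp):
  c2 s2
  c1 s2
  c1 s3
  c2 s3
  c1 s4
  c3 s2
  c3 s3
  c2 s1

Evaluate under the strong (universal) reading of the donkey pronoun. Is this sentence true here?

True

"it" takes "a stamp" as antecedent — a donkey pronoun bound across the clause boundary.
Strong reading: for every (c,s) with acquired(c,s), catalogued(c,s).
Restrictor pairs: (c1,s3) ✓  (c1,s4) ✓  (c2,s1) ✓  (c2,s2) ✓  (c2,s3) ✓
Every restrictor pair satisfies the scope.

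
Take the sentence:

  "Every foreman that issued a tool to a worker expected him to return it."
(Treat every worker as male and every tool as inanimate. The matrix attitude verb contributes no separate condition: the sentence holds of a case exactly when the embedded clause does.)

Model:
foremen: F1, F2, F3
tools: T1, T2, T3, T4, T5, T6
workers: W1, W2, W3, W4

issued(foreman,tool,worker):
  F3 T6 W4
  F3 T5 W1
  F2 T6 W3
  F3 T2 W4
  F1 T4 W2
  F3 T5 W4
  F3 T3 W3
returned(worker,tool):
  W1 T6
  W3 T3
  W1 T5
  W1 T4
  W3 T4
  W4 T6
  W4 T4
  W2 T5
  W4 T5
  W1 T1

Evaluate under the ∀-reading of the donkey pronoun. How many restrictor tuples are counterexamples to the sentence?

3

"him" takes "a worker" as antecedent and "it" takes "a tool"; both are donkey pronouns co-varying with the restrictor.
Strong reading: for every (f,t,w) with issued(f,t,w), returned(w,t).
Restrictor triples: (F1,T4,W2)→returned(W2,T4) ✗  (F2,T6,W3)→returned(W3,T6) ✗  (F3,T2,W4)→returned(W4,T2) ✗  (F3,T3,W3)→returned(W3,T3) ✓  (F3,T5,W1)→returned(W1,T5) ✓  (F3,T5,W4)→returned(W4,T5) ✓  (F3,T6,W4)→returned(W4,T6) ✓
Counterexamples (restrictor triples failing the scope): 3.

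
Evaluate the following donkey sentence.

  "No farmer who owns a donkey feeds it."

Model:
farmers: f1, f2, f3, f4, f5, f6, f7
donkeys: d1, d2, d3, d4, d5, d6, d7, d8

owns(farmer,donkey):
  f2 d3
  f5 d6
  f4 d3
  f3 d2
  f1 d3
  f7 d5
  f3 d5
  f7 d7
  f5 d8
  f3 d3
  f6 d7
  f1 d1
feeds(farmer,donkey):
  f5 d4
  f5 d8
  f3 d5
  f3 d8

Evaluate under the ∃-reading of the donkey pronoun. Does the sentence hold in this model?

"it" takes "a donkey" as antecedent — a donkey pronoun bound across the clause boundary.
Truth condition: for no (f,d) with owns(f,d) does feeds(f,d) hold.
Restrictor pairs — does the scope hold? (f1,d1):fails  (f1,d3):fails  (f2,d3):fails  (f3,d2):fails  (f3,d3):fails  (f3,d5):holds  (f4,d3):fails  (f5,d6):fails  (f5,d8):holds  (f6,d7):fails  (f7,d5):fails  (f7,d7):fails
Scope holds for 2 pair(s), so the sentence is false.

False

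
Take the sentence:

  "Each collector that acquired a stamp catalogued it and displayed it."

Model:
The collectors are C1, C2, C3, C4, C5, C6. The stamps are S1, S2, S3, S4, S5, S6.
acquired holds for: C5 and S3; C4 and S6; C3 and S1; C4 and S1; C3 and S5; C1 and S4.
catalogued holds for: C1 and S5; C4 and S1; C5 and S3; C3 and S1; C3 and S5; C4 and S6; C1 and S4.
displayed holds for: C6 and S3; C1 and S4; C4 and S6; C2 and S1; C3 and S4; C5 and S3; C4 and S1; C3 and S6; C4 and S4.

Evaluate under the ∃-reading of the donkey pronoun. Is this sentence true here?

False

"it" takes "a stamp" as antecedent — a donkey pronoun bound across the clause boundary.
Weak reading: every collector c with some acquired-stamp has at least one acquired-stamp s such that catalogued(c,s) ∧ displayed(c,s).
Per collector: C1:✓  C3:✗  C4:✓  C5:✓
C3 has no witness among its acquired-stamps.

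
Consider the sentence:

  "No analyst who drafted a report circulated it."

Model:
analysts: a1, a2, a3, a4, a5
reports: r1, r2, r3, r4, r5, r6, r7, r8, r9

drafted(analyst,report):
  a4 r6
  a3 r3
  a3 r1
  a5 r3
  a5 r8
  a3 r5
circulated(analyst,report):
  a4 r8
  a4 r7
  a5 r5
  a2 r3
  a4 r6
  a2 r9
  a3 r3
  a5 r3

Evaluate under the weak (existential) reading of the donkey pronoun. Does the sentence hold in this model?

False

"it" takes "a report" as antecedent — a donkey pronoun bound across the clause boundary.
Truth condition: for no (a,r) with drafted(a,r) does circulated(a,r) hold.
Restrictor pairs — does the scope hold? (a3,r1):fails  (a3,r3):holds  (a3,r5):fails  (a4,r6):holds  (a5,r3):holds  (a5,r8):fails
Scope holds for 3 pair(s), so the sentence is false.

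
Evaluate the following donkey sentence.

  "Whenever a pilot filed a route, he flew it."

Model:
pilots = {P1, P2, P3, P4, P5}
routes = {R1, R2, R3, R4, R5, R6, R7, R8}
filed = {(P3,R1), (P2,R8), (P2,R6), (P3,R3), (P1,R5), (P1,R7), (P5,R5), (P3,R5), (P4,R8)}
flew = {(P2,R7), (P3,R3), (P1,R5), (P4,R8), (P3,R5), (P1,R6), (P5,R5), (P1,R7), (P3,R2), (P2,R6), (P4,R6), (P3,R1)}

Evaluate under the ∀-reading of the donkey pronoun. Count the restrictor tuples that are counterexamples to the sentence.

"it" takes "a route" as antecedent — a donkey pronoun bound across the clause boundary.
Strong reading: for every (p,r) with filed(p,r), flew(p,r).
Restrictor pairs: (P1,R5) ✓  (P1,R7) ✓  (P2,R6) ✓  (P2,R8) ✗  (P3,R1) ✓  (P3,R3) ✓  (P3,R5) ✓  (P4,R8) ✓  (P5,R5) ✓
Counterexamples (restrictor pairs failing the scope): 1.

1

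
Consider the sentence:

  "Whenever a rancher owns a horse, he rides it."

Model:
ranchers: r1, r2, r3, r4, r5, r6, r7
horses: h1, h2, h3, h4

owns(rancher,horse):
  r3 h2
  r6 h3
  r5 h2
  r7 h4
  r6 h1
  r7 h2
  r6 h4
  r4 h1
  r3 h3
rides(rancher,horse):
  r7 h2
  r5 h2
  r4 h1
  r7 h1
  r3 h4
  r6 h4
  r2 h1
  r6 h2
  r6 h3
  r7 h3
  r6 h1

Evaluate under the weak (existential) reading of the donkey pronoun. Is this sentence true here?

False

"it" takes "a horse" as antecedent — a donkey pronoun bound across the clause boundary.
Weak reading: every rancher r with some owns-horse has at least one owns-horse h such that rides(r,h).
Per rancher: r3:✗  r4:✓  r5:✓  r6:✓  r7:✓
r3 has no witness among its owns-horses.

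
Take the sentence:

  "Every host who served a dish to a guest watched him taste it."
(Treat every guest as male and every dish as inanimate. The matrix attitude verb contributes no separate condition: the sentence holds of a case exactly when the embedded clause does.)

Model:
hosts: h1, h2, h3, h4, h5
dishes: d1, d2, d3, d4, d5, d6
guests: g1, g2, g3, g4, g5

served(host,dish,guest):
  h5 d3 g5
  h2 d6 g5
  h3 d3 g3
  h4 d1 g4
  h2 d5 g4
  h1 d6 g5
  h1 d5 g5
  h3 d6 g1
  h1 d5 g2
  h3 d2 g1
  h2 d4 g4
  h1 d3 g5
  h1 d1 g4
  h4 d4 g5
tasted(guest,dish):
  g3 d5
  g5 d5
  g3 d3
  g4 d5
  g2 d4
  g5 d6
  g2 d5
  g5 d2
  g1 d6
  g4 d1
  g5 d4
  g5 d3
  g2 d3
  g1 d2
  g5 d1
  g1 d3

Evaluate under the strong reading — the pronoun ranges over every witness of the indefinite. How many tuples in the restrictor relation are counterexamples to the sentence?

1

"him" takes "a guest" as antecedent and "it" takes "a dish"; both are donkey pronouns co-varying with the restrictor.
Strong reading: for every (h,d,g) with served(h,d,g), tasted(g,d).
Restrictor triples: (h1,d1,g4)→tasted(g4,d1) ✓  (h1,d3,g5)→tasted(g5,d3) ✓  (h1,d5,g2)→tasted(g2,d5) ✓  (h1,d5,g5)→tasted(g5,d5) ✓  (h1,d6,g5)→tasted(g5,d6) ✓  (h2,d4,g4)→tasted(g4,d4) ✗  (h2,d5,g4)→tasted(g4,d5) ✓  (h2,d6,g5)→tasted(g5,d6) ✓  (h3,d2,g1)→tasted(g1,d2) ✓  (h3,d3,g3)→tasted(g3,d3) ✓  (h3,d6,g1)→tasted(g1,d6) ✓  (h4,d1,g4)→tasted(g4,d1) ✓  (h4,d4,g5)→tasted(g5,d4) ✓  (h5,d3,g5)→tasted(g5,d3) ✓
Counterexamples (restrictor triples failing the scope): 1.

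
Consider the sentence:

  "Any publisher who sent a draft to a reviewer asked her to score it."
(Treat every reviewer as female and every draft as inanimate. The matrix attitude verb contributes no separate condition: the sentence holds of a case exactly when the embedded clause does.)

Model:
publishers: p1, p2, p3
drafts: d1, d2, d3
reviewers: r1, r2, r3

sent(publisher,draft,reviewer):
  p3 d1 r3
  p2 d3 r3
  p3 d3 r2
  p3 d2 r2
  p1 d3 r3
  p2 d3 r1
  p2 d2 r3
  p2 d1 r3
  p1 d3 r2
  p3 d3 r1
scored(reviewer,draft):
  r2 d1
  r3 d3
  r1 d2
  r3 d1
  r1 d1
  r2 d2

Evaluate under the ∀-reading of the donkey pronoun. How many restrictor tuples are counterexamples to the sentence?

"her" takes "a reviewer" as antecedent and "it" takes "a draft"; both are donkey pronouns co-varying with the restrictor.
Strong reading: for every (p,d,r) with sent(p,d,r), scored(r,d).
Restrictor triples: (p1,d3,r2)→scored(r2,d3) ✗  (p1,d3,r3)→scored(r3,d3) ✓  (p2,d1,r3)→scored(r3,d1) ✓  (p2,d2,r3)→scored(r3,d2) ✗  (p2,d3,r1)→scored(r1,d3) ✗  (p2,d3,r3)→scored(r3,d3) ✓  (p3,d1,r3)→scored(r3,d1) ✓  (p3,d2,r2)→scored(r2,d2) ✓  (p3,d3,r1)→scored(r1,d3) ✗  (p3,d3,r2)→scored(r2,d3) ✗
Counterexamples (restrictor triples failing the scope): 5.

5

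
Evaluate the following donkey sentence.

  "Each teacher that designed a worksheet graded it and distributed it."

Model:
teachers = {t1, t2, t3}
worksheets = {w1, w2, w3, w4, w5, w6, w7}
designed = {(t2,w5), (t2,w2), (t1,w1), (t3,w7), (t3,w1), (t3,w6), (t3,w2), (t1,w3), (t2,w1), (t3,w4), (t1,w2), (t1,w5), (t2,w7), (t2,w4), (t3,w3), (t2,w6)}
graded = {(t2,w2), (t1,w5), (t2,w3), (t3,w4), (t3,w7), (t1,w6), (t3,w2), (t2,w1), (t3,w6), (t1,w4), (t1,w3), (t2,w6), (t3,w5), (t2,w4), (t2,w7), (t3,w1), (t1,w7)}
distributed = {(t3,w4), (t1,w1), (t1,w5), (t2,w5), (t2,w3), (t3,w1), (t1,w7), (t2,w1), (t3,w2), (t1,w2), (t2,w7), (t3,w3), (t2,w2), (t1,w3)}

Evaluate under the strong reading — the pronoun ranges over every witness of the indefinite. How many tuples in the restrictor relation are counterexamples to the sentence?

8

"it" takes "a worksheet" as antecedent — a donkey pronoun bound across the clause boundary.
Strong reading: for every (t,w) with designed(t,w), graded(t,w) ∧ distributed(t,w).
Restrictor pairs: (t1,w1) ✗  (t1,w2) ✗  (t1,w3) ✓  (t1,w5) ✓  (t2,w1) ✓  (t2,w2) ✓  (t2,w4) ✗  (t2,w5) ✗  (t2,w6) ✗  (t2,w7) ✓  (t3,w1) ✓  (t3,w2) ✓  (t3,w3) ✗  (t3,w4) ✓  (t3,w6) ✗  (t3,w7) ✗
Counterexamples (restrictor pairs failing the scope): 8.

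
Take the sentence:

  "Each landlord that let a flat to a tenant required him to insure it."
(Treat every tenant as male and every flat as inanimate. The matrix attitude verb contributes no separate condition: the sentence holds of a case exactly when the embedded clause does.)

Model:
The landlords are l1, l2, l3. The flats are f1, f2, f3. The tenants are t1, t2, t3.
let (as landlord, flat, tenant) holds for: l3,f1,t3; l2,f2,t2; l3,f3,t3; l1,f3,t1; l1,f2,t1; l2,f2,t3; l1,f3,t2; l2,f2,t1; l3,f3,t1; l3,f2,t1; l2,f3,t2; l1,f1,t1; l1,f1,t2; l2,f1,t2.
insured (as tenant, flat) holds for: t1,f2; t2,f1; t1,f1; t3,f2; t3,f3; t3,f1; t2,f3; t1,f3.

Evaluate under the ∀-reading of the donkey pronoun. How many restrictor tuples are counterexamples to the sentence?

"him" takes "a tenant" as antecedent and "it" takes "a flat"; both are donkey pronouns co-varying with the restrictor.
Strong reading: for every (l,f,t) with let(l,f,t), insured(t,f).
Restrictor triples: (l1,f1,t1)→insured(t1,f1) ✓  (l1,f1,t2)→insured(t2,f1) ✓  (l1,f2,t1)→insured(t1,f2) ✓  (l1,f3,t1)→insured(t1,f3) ✓  (l1,f3,t2)→insured(t2,f3) ✓  (l2,f1,t2)→insured(t2,f1) ✓  (l2,f2,t1)→insured(t1,f2) ✓  (l2,f2,t2)→insured(t2,f2) ✗  (l2,f2,t3)→insured(t3,f2) ✓  (l2,f3,t2)→insured(t2,f3) ✓  (l3,f1,t3)→insured(t3,f1) ✓  (l3,f2,t1)→insured(t1,f2) ✓  (l3,f3,t1)→insured(t1,f3) ✓  (l3,f3,t3)→insured(t3,f3) ✓
Counterexamples (restrictor triples failing the scope): 1.

1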